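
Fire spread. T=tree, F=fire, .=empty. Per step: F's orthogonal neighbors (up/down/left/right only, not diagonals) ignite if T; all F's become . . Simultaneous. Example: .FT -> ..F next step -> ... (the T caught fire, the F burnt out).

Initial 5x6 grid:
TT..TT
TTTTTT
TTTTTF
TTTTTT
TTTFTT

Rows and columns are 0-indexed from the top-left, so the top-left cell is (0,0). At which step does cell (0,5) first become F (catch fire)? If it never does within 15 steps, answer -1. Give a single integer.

Step 1: cell (0,5)='T' (+6 fires, +2 burnt)
Step 2: cell (0,5)='F' (+7 fires, +6 burnt)
  -> target ignites at step 2
Step 3: cell (0,5)='.' (+5 fires, +7 burnt)
Step 4: cell (0,5)='.' (+3 fires, +5 burnt)
Step 5: cell (0,5)='.' (+2 fires, +3 burnt)
Step 6: cell (0,5)='.' (+2 fires, +2 burnt)
Step 7: cell (0,5)='.' (+1 fires, +2 burnt)
Step 8: cell (0,5)='.' (+0 fires, +1 burnt)
  fire out at step 8

2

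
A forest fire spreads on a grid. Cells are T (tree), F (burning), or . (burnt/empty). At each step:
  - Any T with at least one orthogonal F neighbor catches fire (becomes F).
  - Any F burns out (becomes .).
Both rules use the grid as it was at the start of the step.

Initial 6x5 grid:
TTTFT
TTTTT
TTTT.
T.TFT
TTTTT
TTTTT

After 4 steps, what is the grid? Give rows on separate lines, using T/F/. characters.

Step 1: 7 trees catch fire, 2 burn out
  TTF.F
  TTTFT
  TTTF.
  T.F.F
  TTTFT
  TTTTT
Step 2: 7 trees catch fire, 7 burn out
  TF...
  TTF.F
  TTF..
  T....
  TTF.F
  TTTFT
Step 3: 6 trees catch fire, 7 burn out
  F....
  TF...
  TF...
  T....
  TF...
  TTF.F
Step 4: 4 trees catch fire, 6 burn out
  .....
  F....
  F....
  T....
  F....
  TF...

.....
F....
F....
T....
F....
TF...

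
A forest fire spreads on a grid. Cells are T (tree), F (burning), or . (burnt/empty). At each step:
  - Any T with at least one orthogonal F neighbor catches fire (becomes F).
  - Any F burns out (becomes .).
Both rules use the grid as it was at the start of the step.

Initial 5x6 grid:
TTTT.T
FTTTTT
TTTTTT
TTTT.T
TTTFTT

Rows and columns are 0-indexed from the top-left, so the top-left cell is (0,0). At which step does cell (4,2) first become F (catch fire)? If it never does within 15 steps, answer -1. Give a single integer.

Step 1: cell (4,2)='F' (+6 fires, +2 burnt)
  -> target ignites at step 1
Step 2: cell (4,2)='.' (+8 fires, +6 burnt)
Step 3: cell (4,2)='.' (+7 fires, +8 burnt)
Step 4: cell (4,2)='.' (+3 fires, +7 burnt)
Step 5: cell (4,2)='.' (+1 fires, +3 burnt)
Step 6: cell (4,2)='.' (+1 fires, +1 burnt)
Step 7: cell (4,2)='.' (+0 fires, +1 burnt)
  fire out at step 7

1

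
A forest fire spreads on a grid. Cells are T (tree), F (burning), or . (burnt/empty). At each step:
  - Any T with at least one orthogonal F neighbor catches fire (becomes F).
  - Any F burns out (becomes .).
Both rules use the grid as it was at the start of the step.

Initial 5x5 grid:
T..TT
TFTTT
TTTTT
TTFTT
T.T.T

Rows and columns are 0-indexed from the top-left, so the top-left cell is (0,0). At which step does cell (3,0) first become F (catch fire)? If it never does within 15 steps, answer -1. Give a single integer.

Step 1: cell (3,0)='T' (+7 fires, +2 burnt)
Step 2: cell (3,0)='F' (+6 fires, +7 burnt)
  -> target ignites at step 2
Step 3: cell (3,0)='.' (+5 fires, +6 burnt)
Step 4: cell (3,0)='.' (+1 fires, +5 burnt)
Step 5: cell (3,0)='.' (+0 fires, +1 burnt)
  fire out at step 5

2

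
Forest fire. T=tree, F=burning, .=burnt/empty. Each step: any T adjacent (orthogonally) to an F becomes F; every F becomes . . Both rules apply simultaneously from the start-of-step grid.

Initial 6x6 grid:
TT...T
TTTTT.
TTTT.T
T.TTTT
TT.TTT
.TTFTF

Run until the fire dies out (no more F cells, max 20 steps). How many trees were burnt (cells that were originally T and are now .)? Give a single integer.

Step 1: +4 fires, +2 burnt (F count now 4)
Step 2: +4 fires, +4 burnt (F count now 4)
Step 3: +5 fires, +4 burnt (F count now 5)
Step 4: +3 fires, +5 burnt (F count now 3)
Step 5: +4 fires, +3 burnt (F count now 4)
Step 6: +2 fires, +4 burnt (F count now 2)
Step 7: +2 fires, +2 burnt (F count now 2)
Step 8: +1 fires, +2 burnt (F count now 1)
Step 9: +0 fires, +1 burnt (F count now 0)
Fire out after step 9
Initially T: 26, now '.': 35
Total burnt (originally-T cells now '.'): 25

Answer: 25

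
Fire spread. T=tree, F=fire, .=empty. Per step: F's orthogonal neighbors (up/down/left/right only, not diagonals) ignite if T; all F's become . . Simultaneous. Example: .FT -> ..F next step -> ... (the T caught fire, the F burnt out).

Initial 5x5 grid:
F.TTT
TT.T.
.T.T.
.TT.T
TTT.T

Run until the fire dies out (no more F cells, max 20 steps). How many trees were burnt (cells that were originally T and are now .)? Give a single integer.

Step 1: +1 fires, +1 burnt (F count now 1)
Step 2: +1 fires, +1 burnt (F count now 1)
Step 3: +1 fires, +1 burnt (F count now 1)
Step 4: +1 fires, +1 burnt (F count now 1)
Step 5: +2 fires, +1 burnt (F count now 2)
Step 6: +2 fires, +2 burnt (F count now 2)
Step 7: +0 fires, +2 burnt (F count now 0)
Fire out after step 7
Initially T: 15, now '.': 18
Total burnt (originally-T cells now '.'): 8

Answer: 8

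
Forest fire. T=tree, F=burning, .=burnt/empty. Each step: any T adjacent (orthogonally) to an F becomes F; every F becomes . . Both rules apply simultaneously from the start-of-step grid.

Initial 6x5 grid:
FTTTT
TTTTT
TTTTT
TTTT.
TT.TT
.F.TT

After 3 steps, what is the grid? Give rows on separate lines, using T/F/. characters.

Step 1: 3 trees catch fire, 2 burn out
  .FTTT
  FTTTT
  TTTTT
  TTTT.
  TF.TT
  ...TT
Step 2: 5 trees catch fire, 3 burn out
  ..FTT
  .FTTT
  FTTTT
  TFTT.
  F..TT
  ...TT
Step 3: 5 trees catch fire, 5 burn out
  ...FT
  ..FTT
  .FTTT
  F.FT.
  ...TT
  ...TT

...FT
..FTT
.FTTT
F.FT.
...TT
...TT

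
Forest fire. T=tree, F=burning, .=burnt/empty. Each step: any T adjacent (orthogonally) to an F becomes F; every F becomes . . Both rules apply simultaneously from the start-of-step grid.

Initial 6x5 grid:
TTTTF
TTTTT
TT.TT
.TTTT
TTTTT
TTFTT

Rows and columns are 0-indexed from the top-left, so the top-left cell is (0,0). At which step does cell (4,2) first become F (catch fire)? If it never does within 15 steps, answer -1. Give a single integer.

Step 1: cell (4,2)='F' (+5 fires, +2 burnt)
  -> target ignites at step 1
Step 2: cell (4,2)='.' (+8 fires, +5 burnt)
Step 3: cell (4,2)='.' (+8 fires, +8 burnt)
Step 4: cell (4,2)='.' (+3 fires, +8 burnt)
Step 5: cell (4,2)='.' (+2 fires, +3 burnt)
Step 6: cell (4,2)='.' (+0 fires, +2 burnt)
  fire out at step 6

1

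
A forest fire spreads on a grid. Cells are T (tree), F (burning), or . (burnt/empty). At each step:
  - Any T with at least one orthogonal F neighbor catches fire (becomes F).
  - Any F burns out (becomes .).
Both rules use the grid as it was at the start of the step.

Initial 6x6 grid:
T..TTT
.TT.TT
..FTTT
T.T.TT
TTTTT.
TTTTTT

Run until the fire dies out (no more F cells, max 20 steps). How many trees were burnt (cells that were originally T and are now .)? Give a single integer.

Step 1: +3 fires, +1 burnt (F count now 3)
Step 2: +3 fires, +3 burnt (F count now 3)
Step 3: +6 fires, +3 burnt (F count now 6)
Step 4: +7 fires, +6 burnt (F count now 7)
Step 5: +5 fires, +7 burnt (F count now 5)
Step 6: +1 fires, +5 burnt (F count now 1)
Step 7: +0 fires, +1 burnt (F count now 0)
Fire out after step 7
Initially T: 26, now '.': 35
Total burnt (originally-T cells now '.'): 25

Answer: 25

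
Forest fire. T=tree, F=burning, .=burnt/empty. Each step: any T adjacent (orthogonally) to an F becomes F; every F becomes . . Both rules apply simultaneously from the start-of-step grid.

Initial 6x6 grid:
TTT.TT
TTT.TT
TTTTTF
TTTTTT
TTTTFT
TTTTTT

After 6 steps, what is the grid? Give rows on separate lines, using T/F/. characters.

Step 1: 7 trees catch fire, 2 burn out
  TTT.TT
  TTT.TF
  TTTTF.
  TTTTFF
  TTTF.F
  TTTTFT
Step 2: 7 trees catch fire, 7 burn out
  TTT.TF
  TTT.F.
  TTTF..
  TTTF..
  TTF...
  TTTF.F
Step 3: 5 trees catch fire, 7 burn out
  TTT.F.
  TTT...
  TTF...
  TTF...
  TF....
  TTF...
Step 4: 5 trees catch fire, 5 burn out
  TTT...
  TTF...
  TF....
  TF....
  F.....
  TF....
Step 5: 5 trees catch fire, 5 burn out
  TTF...
  TF....
  F.....
  F.....
  ......
  F.....
Step 6: 2 trees catch fire, 5 burn out
  TF....
  F.....
  ......
  ......
  ......
  ......

TF....
F.....
......
......
......
......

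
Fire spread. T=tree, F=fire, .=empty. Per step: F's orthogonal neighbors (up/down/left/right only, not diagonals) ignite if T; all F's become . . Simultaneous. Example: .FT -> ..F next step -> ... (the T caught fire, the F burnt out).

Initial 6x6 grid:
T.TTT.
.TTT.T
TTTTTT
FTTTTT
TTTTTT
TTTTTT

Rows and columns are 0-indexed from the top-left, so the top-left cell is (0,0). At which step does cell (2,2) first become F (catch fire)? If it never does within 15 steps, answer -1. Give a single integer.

Step 1: cell (2,2)='T' (+3 fires, +1 burnt)
Step 2: cell (2,2)='T' (+4 fires, +3 burnt)
Step 3: cell (2,2)='F' (+5 fires, +4 burnt)
  -> target ignites at step 3
Step 4: cell (2,2)='.' (+5 fires, +5 burnt)
Step 5: cell (2,2)='.' (+6 fires, +5 burnt)
Step 6: cell (2,2)='.' (+4 fires, +6 burnt)
Step 7: cell (2,2)='.' (+3 fires, +4 burnt)
Step 8: cell (2,2)='.' (+0 fires, +3 burnt)
  fire out at step 8

3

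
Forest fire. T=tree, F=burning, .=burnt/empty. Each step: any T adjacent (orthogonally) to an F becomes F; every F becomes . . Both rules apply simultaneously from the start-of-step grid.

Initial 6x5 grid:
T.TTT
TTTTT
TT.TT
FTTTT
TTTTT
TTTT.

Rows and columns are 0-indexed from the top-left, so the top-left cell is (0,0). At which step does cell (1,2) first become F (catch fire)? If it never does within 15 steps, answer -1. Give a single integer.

Step 1: cell (1,2)='T' (+3 fires, +1 burnt)
Step 2: cell (1,2)='T' (+5 fires, +3 burnt)
Step 3: cell (1,2)='T' (+5 fires, +5 burnt)
Step 4: cell (1,2)='F' (+5 fires, +5 burnt)
  -> target ignites at step 4
Step 5: cell (1,2)='.' (+5 fires, +5 burnt)
Step 6: cell (1,2)='.' (+2 fires, +5 burnt)
Step 7: cell (1,2)='.' (+1 fires, +2 burnt)
Step 8: cell (1,2)='.' (+0 fires, +1 burnt)
  fire out at step 8

4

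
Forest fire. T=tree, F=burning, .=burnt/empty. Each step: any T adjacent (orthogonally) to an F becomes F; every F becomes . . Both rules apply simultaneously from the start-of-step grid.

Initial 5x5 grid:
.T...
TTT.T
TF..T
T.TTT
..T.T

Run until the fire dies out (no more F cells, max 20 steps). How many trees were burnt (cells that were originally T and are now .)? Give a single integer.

Step 1: +2 fires, +1 burnt (F count now 2)
Step 2: +4 fires, +2 burnt (F count now 4)
Step 3: +0 fires, +4 burnt (F count now 0)
Fire out after step 3
Initially T: 13, now '.': 18
Total burnt (originally-T cells now '.'): 6

Answer: 6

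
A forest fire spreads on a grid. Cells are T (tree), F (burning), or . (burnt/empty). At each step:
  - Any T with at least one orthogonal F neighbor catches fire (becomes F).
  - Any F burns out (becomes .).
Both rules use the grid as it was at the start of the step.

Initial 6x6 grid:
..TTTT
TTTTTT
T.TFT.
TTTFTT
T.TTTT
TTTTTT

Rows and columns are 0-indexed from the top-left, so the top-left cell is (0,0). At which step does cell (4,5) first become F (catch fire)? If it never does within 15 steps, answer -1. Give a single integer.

Step 1: cell (4,5)='T' (+6 fires, +2 burnt)
Step 2: cell (4,5)='T' (+8 fires, +6 burnt)
Step 3: cell (4,5)='F' (+8 fires, +8 burnt)
  -> target ignites at step 3
Step 4: cell (4,5)='.' (+6 fires, +8 burnt)
Step 5: cell (4,5)='.' (+1 fires, +6 burnt)
Step 6: cell (4,5)='.' (+0 fires, +1 burnt)
  fire out at step 6

3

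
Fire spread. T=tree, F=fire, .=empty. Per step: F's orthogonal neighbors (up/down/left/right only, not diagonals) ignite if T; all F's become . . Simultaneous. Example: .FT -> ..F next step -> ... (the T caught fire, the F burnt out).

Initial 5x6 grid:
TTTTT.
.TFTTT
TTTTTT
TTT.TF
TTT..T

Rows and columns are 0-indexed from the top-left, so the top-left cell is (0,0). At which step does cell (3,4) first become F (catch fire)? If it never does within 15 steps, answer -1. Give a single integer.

Step 1: cell (3,4)='F' (+7 fires, +2 burnt)
  -> target ignites at step 1
Step 2: cell (3,4)='.' (+8 fires, +7 burnt)
Step 3: cell (3,4)='.' (+5 fires, +8 burnt)
Step 4: cell (3,4)='.' (+2 fires, +5 burnt)
Step 5: cell (3,4)='.' (+1 fires, +2 burnt)
Step 6: cell (3,4)='.' (+0 fires, +1 burnt)
  fire out at step 6

1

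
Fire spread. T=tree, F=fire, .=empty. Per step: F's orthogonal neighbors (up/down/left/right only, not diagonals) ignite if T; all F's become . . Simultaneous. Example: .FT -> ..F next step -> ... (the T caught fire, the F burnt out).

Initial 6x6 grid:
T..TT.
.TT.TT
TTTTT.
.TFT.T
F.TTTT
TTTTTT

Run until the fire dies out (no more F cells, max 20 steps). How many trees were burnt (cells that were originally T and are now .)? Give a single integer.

Answer: 24

Derivation:
Step 1: +5 fires, +2 burnt (F count now 5)
Step 2: +6 fires, +5 burnt (F count now 6)
Step 3: +5 fires, +6 burnt (F count now 5)
Step 4: +3 fires, +5 burnt (F count now 3)
Step 5: +4 fires, +3 burnt (F count now 4)
Step 6: +1 fires, +4 burnt (F count now 1)
Step 7: +0 fires, +1 burnt (F count now 0)
Fire out after step 7
Initially T: 25, now '.': 35
Total burnt (originally-T cells now '.'): 24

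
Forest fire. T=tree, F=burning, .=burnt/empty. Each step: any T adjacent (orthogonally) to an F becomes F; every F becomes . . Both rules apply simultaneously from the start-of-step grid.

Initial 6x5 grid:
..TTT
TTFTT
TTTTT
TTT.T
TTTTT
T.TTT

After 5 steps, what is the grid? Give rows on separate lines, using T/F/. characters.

Step 1: 4 trees catch fire, 1 burn out
  ..FTT
  TF.FT
  TTFTT
  TTT.T
  TTTTT
  T.TTT
Step 2: 6 trees catch fire, 4 burn out
  ...FT
  F...F
  TF.FT
  TTF.T
  TTTTT
  T.TTT
Step 3: 5 trees catch fire, 6 burn out
  ....F
  .....
  F...F
  TF..T
  TTFTT
  T.TTT
Step 4: 5 trees catch fire, 5 burn out
  .....
  .....
  .....
  F...F
  TF.FT
  T.FTT
Step 5: 3 trees catch fire, 5 burn out
  .....
  .....
  .....
  .....
  F...F
  T..FT

.....
.....
.....
.....
F...F
T..FT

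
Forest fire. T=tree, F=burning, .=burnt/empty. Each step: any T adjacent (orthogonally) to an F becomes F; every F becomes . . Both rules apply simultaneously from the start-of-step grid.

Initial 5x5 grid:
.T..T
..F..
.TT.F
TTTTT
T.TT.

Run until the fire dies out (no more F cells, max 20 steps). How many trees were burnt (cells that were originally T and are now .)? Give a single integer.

Answer: 10

Derivation:
Step 1: +2 fires, +2 burnt (F count now 2)
Step 2: +3 fires, +2 burnt (F count now 3)
Step 3: +3 fires, +3 burnt (F count now 3)
Step 4: +1 fires, +3 burnt (F count now 1)
Step 5: +1 fires, +1 burnt (F count now 1)
Step 6: +0 fires, +1 burnt (F count now 0)
Fire out after step 6
Initially T: 12, now '.': 23
Total burnt (originally-T cells now '.'): 10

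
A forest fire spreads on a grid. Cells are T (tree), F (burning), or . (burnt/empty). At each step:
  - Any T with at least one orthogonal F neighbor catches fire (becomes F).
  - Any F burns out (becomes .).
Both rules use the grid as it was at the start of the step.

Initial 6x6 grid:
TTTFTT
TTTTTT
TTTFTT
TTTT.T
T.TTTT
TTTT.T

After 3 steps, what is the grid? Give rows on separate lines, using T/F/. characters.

Step 1: 6 trees catch fire, 2 burn out
  TTF.FT
  TTTFTT
  TTF.FT
  TTTF.T
  T.TTTT
  TTTT.T
Step 2: 8 trees catch fire, 6 burn out
  TF...F
  TTF.FT
  TF...F
  TTF..T
  T.TFTT
  TTTT.T
Step 3: 9 trees catch fire, 8 burn out
  F.....
  TF...F
  F.....
  TF...F
  T.F.FT
  TTTF.T

F.....
TF...F
F.....
TF...F
T.F.FT
TTTF.T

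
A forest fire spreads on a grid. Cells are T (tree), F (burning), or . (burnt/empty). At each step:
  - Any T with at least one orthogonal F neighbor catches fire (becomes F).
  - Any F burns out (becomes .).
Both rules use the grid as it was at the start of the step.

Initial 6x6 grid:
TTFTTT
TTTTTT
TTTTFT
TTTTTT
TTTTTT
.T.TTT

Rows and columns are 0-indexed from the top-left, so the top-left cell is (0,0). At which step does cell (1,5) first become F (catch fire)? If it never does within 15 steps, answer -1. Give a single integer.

Step 1: cell (1,5)='T' (+7 fires, +2 burnt)
Step 2: cell (1,5)='F' (+9 fires, +7 burnt)
  -> target ignites at step 2
Step 3: cell (1,5)='.' (+7 fires, +9 burnt)
Step 4: cell (1,5)='.' (+5 fires, +7 burnt)
Step 5: cell (1,5)='.' (+2 fires, +5 burnt)
Step 6: cell (1,5)='.' (+2 fires, +2 burnt)
Step 7: cell (1,5)='.' (+0 fires, +2 burnt)
  fire out at step 7

2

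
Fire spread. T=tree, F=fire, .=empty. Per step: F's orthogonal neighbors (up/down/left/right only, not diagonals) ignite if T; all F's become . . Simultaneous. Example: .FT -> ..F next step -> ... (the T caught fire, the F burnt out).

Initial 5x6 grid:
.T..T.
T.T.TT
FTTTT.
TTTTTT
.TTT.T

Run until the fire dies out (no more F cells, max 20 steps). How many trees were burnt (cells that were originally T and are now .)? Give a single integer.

Step 1: +3 fires, +1 burnt (F count now 3)
Step 2: +2 fires, +3 burnt (F count now 2)
Step 3: +4 fires, +2 burnt (F count now 4)
Step 4: +3 fires, +4 burnt (F count now 3)
Step 5: +3 fires, +3 burnt (F count now 3)
Step 6: +3 fires, +3 burnt (F count now 3)
Step 7: +1 fires, +3 burnt (F count now 1)
Step 8: +0 fires, +1 burnt (F count now 0)
Fire out after step 8
Initially T: 20, now '.': 29
Total burnt (originally-T cells now '.'): 19

Answer: 19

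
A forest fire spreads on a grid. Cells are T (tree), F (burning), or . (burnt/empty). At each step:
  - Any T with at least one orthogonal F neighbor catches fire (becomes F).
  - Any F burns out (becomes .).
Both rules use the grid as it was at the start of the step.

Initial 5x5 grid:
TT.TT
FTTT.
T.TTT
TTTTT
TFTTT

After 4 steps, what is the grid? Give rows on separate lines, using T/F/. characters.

Step 1: 6 trees catch fire, 2 burn out
  FT.TT
  .FTT.
  F.TTT
  TFTTT
  F.FTT
Step 2: 5 trees catch fire, 6 burn out
  .F.TT
  ..FT.
  ..TTT
  F.FTT
  ...FT
Step 3: 4 trees catch fire, 5 burn out
  ...TT
  ...F.
  ..FTT
  ...FT
  ....F
Step 4: 3 trees catch fire, 4 burn out
  ...FT
  .....
  ...FT
  ....F
  .....

...FT
.....
...FT
....F
.....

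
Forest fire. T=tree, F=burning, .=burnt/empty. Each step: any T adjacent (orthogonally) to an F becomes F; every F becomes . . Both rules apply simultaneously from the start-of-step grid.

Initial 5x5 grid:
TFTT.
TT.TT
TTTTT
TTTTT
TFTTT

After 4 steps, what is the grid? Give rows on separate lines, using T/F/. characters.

Step 1: 6 trees catch fire, 2 burn out
  F.FT.
  TF.TT
  TTTTT
  TFTTT
  F.FTT
Step 2: 6 trees catch fire, 6 burn out
  ...F.
  F..TT
  TFTTT
  F.FTT
  ...FT
Step 3: 5 trees catch fire, 6 burn out
  .....
  ...FT
  F.FTT
  ...FT
  ....F
Step 4: 3 trees catch fire, 5 burn out
  .....
  ....F
  ...FT
  ....F
  .....

.....
....F
...FT
....F
.....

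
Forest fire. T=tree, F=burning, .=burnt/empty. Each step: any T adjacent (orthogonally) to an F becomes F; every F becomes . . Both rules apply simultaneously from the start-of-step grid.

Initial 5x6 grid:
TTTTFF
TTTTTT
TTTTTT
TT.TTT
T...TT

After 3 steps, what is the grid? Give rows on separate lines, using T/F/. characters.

Step 1: 3 trees catch fire, 2 burn out
  TTTF..
  TTTTFF
  TTTTTT
  TT.TTT
  T...TT
Step 2: 4 trees catch fire, 3 burn out
  TTF...
  TTTF..
  TTTTFF
  TT.TTT
  T...TT
Step 3: 5 trees catch fire, 4 burn out
  TF....
  TTF...
  TTTF..
  TT.TFF
  T...TT

TF....
TTF...
TTTF..
TT.TFF
T...TT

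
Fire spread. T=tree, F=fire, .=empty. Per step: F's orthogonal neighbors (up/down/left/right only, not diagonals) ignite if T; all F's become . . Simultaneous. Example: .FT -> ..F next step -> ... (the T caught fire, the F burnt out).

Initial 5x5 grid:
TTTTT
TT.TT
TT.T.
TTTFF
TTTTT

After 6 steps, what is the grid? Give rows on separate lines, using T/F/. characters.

Step 1: 4 trees catch fire, 2 burn out
  TTTTT
  TT.TT
  TT.F.
  TTF..
  TTTFF
Step 2: 3 trees catch fire, 4 burn out
  TTTTT
  TT.FT
  TT...
  TF...
  TTF..
Step 3: 5 trees catch fire, 3 burn out
  TTTFT
  TT..F
  TF...
  F....
  TF...
Step 4: 5 trees catch fire, 5 burn out
  TTF.F
  TF...
  F....
  .....
  F....
Step 5: 2 trees catch fire, 5 burn out
  TF...
  F....
  .....
  .....
  .....
Step 6: 1 trees catch fire, 2 burn out
  F....
  .....
  .....
  .....
  .....

F....
.....
.....
.....
.....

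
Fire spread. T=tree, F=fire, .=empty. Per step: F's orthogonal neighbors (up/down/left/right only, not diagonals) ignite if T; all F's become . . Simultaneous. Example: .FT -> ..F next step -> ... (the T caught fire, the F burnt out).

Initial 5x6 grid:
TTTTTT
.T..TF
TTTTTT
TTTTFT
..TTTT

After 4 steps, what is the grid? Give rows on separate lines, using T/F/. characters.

Step 1: 7 trees catch fire, 2 burn out
  TTTTTF
  .T..F.
  TTTTFF
  TTTF.F
  ..TTFT
Step 2: 5 trees catch fire, 7 burn out
  TTTTF.
  .T....
  TTTF..
  TTF...
  ..TF.F
Step 3: 4 trees catch fire, 5 burn out
  TTTF..
  .T....
  TTF...
  TF....
  ..F...
Step 4: 3 trees catch fire, 4 burn out
  TTF...
  .T....
  TF....
  F.....
  ......

TTF...
.T....
TF....
F.....
......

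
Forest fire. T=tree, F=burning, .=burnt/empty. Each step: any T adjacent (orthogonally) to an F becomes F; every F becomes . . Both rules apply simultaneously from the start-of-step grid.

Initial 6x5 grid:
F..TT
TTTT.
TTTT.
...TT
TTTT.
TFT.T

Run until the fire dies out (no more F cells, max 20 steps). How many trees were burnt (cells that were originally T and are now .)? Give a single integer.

Step 1: +4 fires, +2 burnt (F count now 4)
Step 2: +4 fires, +4 burnt (F count now 4)
Step 3: +3 fires, +4 burnt (F count now 3)
Step 4: +3 fires, +3 burnt (F count now 3)
Step 5: +3 fires, +3 burnt (F count now 3)
Step 6: +1 fires, +3 burnt (F count now 1)
Step 7: +0 fires, +1 burnt (F count now 0)
Fire out after step 7
Initially T: 19, now '.': 29
Total burnt (originally-T cells now '.'): 18

Answer: 18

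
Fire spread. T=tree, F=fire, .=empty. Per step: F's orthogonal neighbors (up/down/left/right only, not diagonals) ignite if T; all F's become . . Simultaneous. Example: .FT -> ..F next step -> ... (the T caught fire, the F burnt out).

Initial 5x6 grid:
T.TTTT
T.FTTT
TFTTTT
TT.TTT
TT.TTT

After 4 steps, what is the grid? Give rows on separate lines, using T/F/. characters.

Step 1: 5 trees catch fire, 2 burn out
  T.FTTT
  T..FTT
  F.FTTT
  TF.TTT
  TT.TTT
Step 2: 6 trees catch fire, 5 burn out
  T..FTT
  F...FT
  ...FTT
  F..TTT
  TF.TTT
Step 3: 6 trees catch fire, 6 burn out
  F...FT
  .....F
  ....FT
  ...FTT
  F..TTT
Step 4: 4 trees catch fire, 6 burn out
  .....F
  ......
  .....F
  ....FT
  ...FTT

.....F
......
.....F
....FT
...FTT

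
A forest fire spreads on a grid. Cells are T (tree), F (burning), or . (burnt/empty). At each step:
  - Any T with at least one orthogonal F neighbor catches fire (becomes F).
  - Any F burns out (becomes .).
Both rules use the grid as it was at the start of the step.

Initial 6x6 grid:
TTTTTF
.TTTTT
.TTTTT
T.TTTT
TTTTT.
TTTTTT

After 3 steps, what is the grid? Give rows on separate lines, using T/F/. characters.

Step 1: 2 trees catch fire, 1 burn out
  TTTTF.
  .TTTTF
  .TTTTT
  T.TTTT
  TTTTT.
  TTTTTT
Step 2: 3 trees catch fire, 2 burn out
  TTTF..
  .TTTF.
  .TTTTF
  T.TTTT
  TTTTT.
  TTTTTT
Step 3: 4 trees catch fire, 3 burn out
  TTF...
  .TTF..
  .TTTF.
  T.TTTF
  TTTTT.
  TTTTTT

TTF...
.TTF..
.TTTF.
T.TTTF
TTTTT.
TTTTTT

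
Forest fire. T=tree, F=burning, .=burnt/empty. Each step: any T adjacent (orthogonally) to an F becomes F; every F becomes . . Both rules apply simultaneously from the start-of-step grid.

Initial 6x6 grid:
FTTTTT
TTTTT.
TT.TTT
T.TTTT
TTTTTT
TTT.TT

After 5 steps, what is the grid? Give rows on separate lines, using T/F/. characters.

Step 1: 2 trees catch fire, 1 burn out
  .FTTTT
  FTTTT.
  TT.TTT
  T.TTTT
  TTTTTT
  TTT.TT
Step 2: 3 trees catch fire, 2 burn out
  ..FTTT
  .FTTT.
  FT.TTT
  T.TTTT
  TTTTTT
  TTT.TT
Step 3: 4 trees catch fire, 3 burn out
  ...FTT
  ..FTT.
  .F.TTT
  F.TTTT
  TTTTTT
  TTT.TT
Step 4: 3 trees catch fire, 4 burn out
  ....FT
  ...FT.
  ...TTT
  ..TTTT
  FTTTTT
  TTT.TT
Step 5: 5 trees catch fire, 3 burn out
  .....F
  ....F.
  ...FTT
  ..TTTT
  .FTTTT
  FTT.TT

.....F
....F.
...FTT
..TTTT
.FTTTT
FTT.TT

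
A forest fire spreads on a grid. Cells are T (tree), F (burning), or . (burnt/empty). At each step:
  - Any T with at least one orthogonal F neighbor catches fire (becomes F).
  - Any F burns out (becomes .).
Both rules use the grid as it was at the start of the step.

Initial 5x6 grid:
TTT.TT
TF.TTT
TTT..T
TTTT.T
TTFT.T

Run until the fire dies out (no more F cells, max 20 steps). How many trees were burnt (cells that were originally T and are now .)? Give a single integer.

Step 1: +6 fires, +2 burnt (F count now 6)
Step 2: +7 fires, +6 burnt (F count now 7)
Step 3: +1 fires, +7 burnt (F count now 1)
Step 4: +0 fires, +1 burnt (F count now 0)
Fire out after step 4
Initially T: 22, now '.': 22
Total burnt (originally-T cells now '.'): 14

Answer: 14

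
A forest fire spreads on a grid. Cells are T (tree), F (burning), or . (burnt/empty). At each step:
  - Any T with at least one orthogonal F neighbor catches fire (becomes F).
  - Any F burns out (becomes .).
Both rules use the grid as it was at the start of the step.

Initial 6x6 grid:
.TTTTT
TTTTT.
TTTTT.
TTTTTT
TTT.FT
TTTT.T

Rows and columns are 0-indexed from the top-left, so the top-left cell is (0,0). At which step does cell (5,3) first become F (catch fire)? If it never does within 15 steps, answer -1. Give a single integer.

Step 1: cell (5,3)='T' (+2 fires, +1 burnt)
Step 2: cell (5,3)='T' (+4 fires, +2 burnt)
Step 3: cell (5,3)='T' (+3 fires, +4 burnt)
Step 4: cell (5,3)='T' (+5 fires, +3 burnt)
Step 5: cell (5,3)='T' (+7 fires, +5 burnt)
Step 6: cell (5,3)='F' (+6 fires, +7 burnt)
  -> target ignites at step 6
Step 7: cell (5,3)='.' (+3 fires, +6 burnt)
Step 8: cell (5,3)='.' (+0 fires, +3 burnt)
  fire out at step 8

6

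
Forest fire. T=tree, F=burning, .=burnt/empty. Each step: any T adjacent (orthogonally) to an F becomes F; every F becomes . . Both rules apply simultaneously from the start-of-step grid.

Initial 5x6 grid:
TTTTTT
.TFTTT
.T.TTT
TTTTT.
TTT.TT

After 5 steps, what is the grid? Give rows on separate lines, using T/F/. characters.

Step 1: 3 trees catch fire, 1 burn out
  TTFTTT
  .F.FTT
  .T.TTT
  TTTTT.
  TTT.TT
Step 2: 5 trees catch fire, 3 burn out
  TF.FTT
  ....FT
  .F.FTT
  TTTTT.
  TTT.TT
Step 3: 6 trees catch fire, 5 burn out
  F...FT
  .....F
  ....FT
  TFTFT.
  TTT.TT
Step 4: 6 trees catch fire, 6 burn out
  .....F
  ......
  .....F
  F.F.F.
  TFT.TT
Step 5: 3 trees catch fire, 6 burn out
  ......
  ......
  ......
  ......
  F.F.FT

......
......
......
......
F.F.FT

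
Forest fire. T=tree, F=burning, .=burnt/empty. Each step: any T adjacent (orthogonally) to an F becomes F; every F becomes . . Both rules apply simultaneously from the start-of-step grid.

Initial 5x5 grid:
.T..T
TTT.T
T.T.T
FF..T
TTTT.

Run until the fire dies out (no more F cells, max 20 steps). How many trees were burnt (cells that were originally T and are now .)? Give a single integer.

Answer: 10

Derivation:
Step 1: +3 fires, +2 burnt (F count now 3)
Step 2: +2 fires, +3 burnt (F count now 2)
Step 3: +2 fires, +2 burnt (F count now 2)
Step 4: +2 fires, +2 burnt (F count now 2)
Step 5: +1 fires, +2 burnt (F count now 1)
Step 6: +0 fires, +1 burnt (F count now 0)
Fire out after step 6
Initially T: 14, now '.': 21
Total burnt (originally-T cells now '.'): 10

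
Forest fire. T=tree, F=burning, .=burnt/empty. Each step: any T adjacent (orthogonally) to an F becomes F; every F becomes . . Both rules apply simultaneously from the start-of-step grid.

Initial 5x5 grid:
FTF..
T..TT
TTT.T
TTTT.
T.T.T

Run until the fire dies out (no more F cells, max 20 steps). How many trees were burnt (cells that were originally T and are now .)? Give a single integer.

Answer: 11

Derivation:
Step 1: +2 fires, +2 burnt (F count now 2)
Step 2: +1 fires, +2 burnt (F count now 1)
Step 3: +2 fires, +1 burnt (F count now 2)
Step 4: +3 fires, +2 burnt (F count now 3)
Step 5: +1 fires, +3 burnt (F count now 1)
Step 6: +2 fires, +1 burnt (F count now 2)
Step 7: +0 fires, +2 burnt (F count now 0)
Fire out after step 7
Initially T: 15, now '.': 21
Total burnt (originally-T cells now '.'): 11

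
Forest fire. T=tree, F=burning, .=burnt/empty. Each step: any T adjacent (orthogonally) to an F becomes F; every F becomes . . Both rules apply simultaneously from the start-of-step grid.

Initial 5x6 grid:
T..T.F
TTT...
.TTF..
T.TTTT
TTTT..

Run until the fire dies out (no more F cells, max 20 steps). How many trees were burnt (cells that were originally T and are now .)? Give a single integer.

Answer: 15

Derivation:
Step 1: +2 fires, +2 burnt (F count now 2)
Step 2: +5 fires, +2 burnt (F count now 5)
Step 3: +3 fires, +5 burnt (F count now 3)
Step 4: +2 fires, +3 burnt (F count now 2)
Step 5: +2 fires, +2 burnt (F count now 2)
Step 6: +1 fires, +2 burnt (F count now 1)
Step 7: +0 fires, +1 burnt (F count now 0)
Fire out after step 7
Initially T: 16, now '.': 29
Total burnt (originally-T cells now '.'): 15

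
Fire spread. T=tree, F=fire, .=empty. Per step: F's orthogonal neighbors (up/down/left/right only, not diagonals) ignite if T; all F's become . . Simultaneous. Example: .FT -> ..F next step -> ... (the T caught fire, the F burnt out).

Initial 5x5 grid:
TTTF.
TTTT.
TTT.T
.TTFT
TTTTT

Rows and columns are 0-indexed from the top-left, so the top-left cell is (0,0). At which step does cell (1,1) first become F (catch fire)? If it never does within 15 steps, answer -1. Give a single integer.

Step 1: cell (1,1)='T' (+5 fires, +2 burnt)
Step 2: cell (1,1)='T' (+7 fires, +5 burnt)
Step 3: cell (1,1)='F' (+4 fires, +7 burnt)
  -> target ignites at step 3
Step 4: cell (1,1)='.' (+3 fires, +4 burnt)
Step 5: cell (1,1)='.' (+0 fires, +3 burnt)
  fire out at step 5

3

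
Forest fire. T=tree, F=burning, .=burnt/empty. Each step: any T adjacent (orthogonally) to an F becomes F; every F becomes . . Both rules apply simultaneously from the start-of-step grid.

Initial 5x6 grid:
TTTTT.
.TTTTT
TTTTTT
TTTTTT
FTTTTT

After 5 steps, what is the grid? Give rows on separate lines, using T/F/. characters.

Step 1: 2 trees catch fire, 1 burn out
  TTTTT.
  .TTTTT
  TTTTTT
  FTTTTT
  .FTTTT
Step 2: 3 trees catch fire, 2 burn out
  TTTTT.
  .TTTTT
  FTTTTT
  .FTTTT
  ..FTTT
Step 3: 3 trees catch fire, 3 burn out
  TTTTT.
  .TTTTT
  .FTTTT
  ..FTTT
  ...FTT
Step 4: 4 trees catch fire, 3 burn out
  TTTTT.
  .FTTTT
  ..FTTT
  ...FTT
  ....FT
Step 5: 5 trees catch fire, 4 burn out
  TFTTT.
  ..FTTT
  ...FTT
  ....FT
  .....F

TFTTT.
..FTTT
...FTT
....FT
.....F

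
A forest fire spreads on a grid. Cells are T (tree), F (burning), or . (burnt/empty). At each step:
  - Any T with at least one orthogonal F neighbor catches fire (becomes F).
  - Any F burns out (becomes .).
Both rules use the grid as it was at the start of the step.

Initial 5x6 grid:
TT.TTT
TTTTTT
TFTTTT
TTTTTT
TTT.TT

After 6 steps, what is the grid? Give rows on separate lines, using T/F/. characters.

Step 1: 4 trees catch fire, 1 burn out
  TT.TTT
  TFTTTT
  F.FTTT
  TFTTTT
  TTT.TT
Step 2: 7 trees catch fire, 4 burn out
  TF.TTT
  F.FTTT
  ...FTT
  F.FTTT
  TFT.TT
Step 3: 6 trees catch fire, 7 burn out
  F..TTT
  ...FTT
  ....FT
  ...FTT
  F.F.TT
Step 4: 4 trees catch fire, 6 burn out
  ...FTT
  ....FT
  .....F
  ....FT
  ....TT
Step 5: 4 trees catch fire, 4 burn out
  ....FT
  .....F
  ......
  .....F
  ....FT
Step 6: 2 trees catch fire, 4 burn out
  .....F
  ......
  ......
  ......
  .....F

.....F
......
......
......
.....F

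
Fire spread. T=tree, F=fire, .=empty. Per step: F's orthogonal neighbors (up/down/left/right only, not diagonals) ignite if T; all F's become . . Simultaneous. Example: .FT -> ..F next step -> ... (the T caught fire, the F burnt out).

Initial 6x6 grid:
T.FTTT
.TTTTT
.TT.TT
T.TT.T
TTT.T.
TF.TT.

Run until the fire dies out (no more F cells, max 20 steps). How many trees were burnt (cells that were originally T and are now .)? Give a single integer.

Answer: 20

Derivation:
Step 1: +4 fires, +2 burnt (F count now 4)
Step 2: +6 fires, +4 burnt (F count now 6)
Step 3: +5 fires, +6 burnt (F count now 5)
Step 4: +3 fires, +5 burnt (F count now 3)
Step 5: +1 fires, +3 burnt (F count now 1)
Step 6: +1 fires, +1 burnt (F count now 1)
Step 7: +0 fires, +1 burnt (F count now 0)
Fire out after step 7
Initially T: 24, now '.': 32
Total burnt (originally-T cells now '.'): 20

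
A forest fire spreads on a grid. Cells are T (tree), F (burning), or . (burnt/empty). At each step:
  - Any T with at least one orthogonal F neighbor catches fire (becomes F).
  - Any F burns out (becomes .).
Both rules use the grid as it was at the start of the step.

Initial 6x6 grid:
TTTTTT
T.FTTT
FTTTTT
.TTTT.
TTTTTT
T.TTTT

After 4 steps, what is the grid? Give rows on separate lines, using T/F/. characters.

Step 1: 5 trees catch fire, 2 burn out
  TTFTTT
  F..FTT
  .FFTTT
  .TTTT.
  TTTTTT
  T.TTTT
Step 2: 7 trees catch fire, 5 burn out
  FF.FTT
  ....FT
  ...FTT
  .FFTT.
  TTTTTT
  T.TTTT
Step 3: 6 trees catch fire, 7 burn out
  ....FT
  .....F
  ....FT
  ...FT.
  TFFTTT
  T.TTTT
Step 4: 6 trees catch fire, 6 burn out
  .....F
  ......
  .....F
  ....F.
  F..FTT
  T.FTTT

.....F
......
.....F
....F.
F..FTT
T.FTTT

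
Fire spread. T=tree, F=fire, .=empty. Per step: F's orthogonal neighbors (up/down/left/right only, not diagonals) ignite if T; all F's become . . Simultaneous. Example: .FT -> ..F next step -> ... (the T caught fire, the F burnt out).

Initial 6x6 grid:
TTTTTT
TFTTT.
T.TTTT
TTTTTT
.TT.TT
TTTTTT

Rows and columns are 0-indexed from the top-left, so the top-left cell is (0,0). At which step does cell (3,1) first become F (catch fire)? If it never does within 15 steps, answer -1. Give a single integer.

Step 1: cell (3,1)='T' (+3 fires, +1 burnt)
Step 2: cell (3,1)='T' (+5 fires, +3 burnt)
Step 3: cell (3,1)='T' (+5 fires, +5 burnt)
Step 4: cell (3,1)='F' (+5 fires, +5 burnt)
  -> target ignites at step 4
Step 5: cell (3,1)='.' (+5 fires, +5 burnt)
Step 6: cell (3,1)='.' (+4 fires, +5 burnt)
Step 7: cell (3,1)='.' (+3 fires, +4 burnt)
Step 8: cell (3,1)='.' (+1 fires, +3 burnt)
Step 9: cell (3,1)='.' (+0 fires, +1 burnt)
  fire out at step 9

4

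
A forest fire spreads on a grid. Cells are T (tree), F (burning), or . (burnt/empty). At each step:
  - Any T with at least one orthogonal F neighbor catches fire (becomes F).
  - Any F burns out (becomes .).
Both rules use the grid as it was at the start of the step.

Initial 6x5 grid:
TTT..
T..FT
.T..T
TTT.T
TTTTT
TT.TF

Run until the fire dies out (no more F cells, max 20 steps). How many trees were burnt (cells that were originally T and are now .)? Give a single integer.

Answer: 15

Derivation:
Step 1: +3 fires, +2 burnt (F count now 3)
Step 2: +3 fires, +3 burnt (F count now 3)
Step 3: +1 fires, +3 burnt (F count now 1)
Step 4: +2 fires, +1 burnt (F count now 2)
Step 5: +3 fires, +2 burnt (F count now 3)
Step 6: +3 fires, +3 burnt (F count now 3)
Step 7: +0 fires, +3 burnt (F count now 0)
Fire out after step 7
Initially T: 19, now '.': 26
Total burnt (originally-T cells now '.'): 15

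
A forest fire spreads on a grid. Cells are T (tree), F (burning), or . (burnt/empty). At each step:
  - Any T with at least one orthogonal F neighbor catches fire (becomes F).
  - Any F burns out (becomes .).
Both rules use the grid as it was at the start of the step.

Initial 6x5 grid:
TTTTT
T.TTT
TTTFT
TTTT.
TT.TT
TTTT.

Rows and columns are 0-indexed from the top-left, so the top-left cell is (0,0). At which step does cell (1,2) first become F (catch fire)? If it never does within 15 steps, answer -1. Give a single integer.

Step 1: cell (1,2)='T' (+4 fires, +1 burnt)
Step 2: cell (1,2)='F' (+6 fires, +4 burnt)
  -> target ignites at step 2
Step 3: cell (1,2)='.' (+6 fires, +6 burnt)
Step 4: cell (1,2)='.' (+5 fires, +6 burnt)
Step 5: cell (1,2)='.' (+3 fires, +5 burnt)
Step 6: cell (1,2)='.' (+1 fires, +3 burnt)
Step 7: cell (1,2)='.' (+0 fires, +1 burnt)
  fire out at step 7

2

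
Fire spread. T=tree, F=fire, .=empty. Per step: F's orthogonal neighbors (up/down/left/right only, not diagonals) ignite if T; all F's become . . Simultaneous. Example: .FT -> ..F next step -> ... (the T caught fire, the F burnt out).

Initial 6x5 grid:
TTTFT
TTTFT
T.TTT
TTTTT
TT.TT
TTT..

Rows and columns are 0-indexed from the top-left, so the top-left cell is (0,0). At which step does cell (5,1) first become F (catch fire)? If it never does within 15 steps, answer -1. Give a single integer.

Step 1: cell (5,1)='T' (+5 fires, +2 burnt)
Step 2: cell (5,1)='T' (+5 fires, +5 burnt)
Step 3: cell (5,1)='T' (+5 fires, +5 burnt)
Step 4: cell (5,1)='T' (+3 fires, +5 burnt)
Step 5: cell (5,1)='T' (+2 fires, +3 burnt)
Step 6: cell (5,1)='F' (+2 fires, +2 burnt)
  -> target ignites at step 6
Step 7: cell (5,1)='.' (+2 fires, +2 burnt)
Step 8: cell (5,1)='.' (+0 fires, +2 burnt)
  fire out at step 8

6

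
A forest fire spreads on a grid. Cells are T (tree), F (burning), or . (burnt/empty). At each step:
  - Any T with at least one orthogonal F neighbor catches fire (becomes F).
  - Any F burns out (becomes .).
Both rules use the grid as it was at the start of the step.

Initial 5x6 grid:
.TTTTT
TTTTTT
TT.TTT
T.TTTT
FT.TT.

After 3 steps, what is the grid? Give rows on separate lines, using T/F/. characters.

Step 1: 2 trees catch fire, 1 burn out
  .TTTTT
  TTTTTT
  TT.TTT
  F.TTTT
  .F.TT.
Step 2: 1 trees catch fire, 2 burn out
  .TTTTT
  TTTTTT
  FT.TTT
  ..TTTT
  ...TT.
Step 3: 2 trees catch fire, 1 burn out
  .TTTTT
  FTTTTT
  .F.TTT
  ..TTTT
  ...TT.

.TTTTT
FTTTTT
.F.TTT
..TTTT
...TT.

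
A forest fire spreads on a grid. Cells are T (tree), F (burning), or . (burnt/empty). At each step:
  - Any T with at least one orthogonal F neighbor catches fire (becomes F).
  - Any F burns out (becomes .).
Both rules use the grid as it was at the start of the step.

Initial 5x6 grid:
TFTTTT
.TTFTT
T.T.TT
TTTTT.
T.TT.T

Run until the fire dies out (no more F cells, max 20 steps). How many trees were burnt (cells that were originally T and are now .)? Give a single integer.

Step 1: +6 fires, +2 burnt (F count now 6)
Step 2: +4 fires, +6 burnt (F count now 4)
Step 3: +4 fires, +4 burnt (F count now 4)
Step 4: +3 fires, +4 burnt (F count now 3)
Step 5: +2 fires, +3 burnt (F count now 2)
Step 6: +2 fires, +2 burnt (F count now 2)
Step 7: +0 fires, +2 burnt (F count now 0)
Fire out after step 7
Initially T: 22, now '.': 29
Total burnt (originally-T cells now '.'): 21

Answer: 21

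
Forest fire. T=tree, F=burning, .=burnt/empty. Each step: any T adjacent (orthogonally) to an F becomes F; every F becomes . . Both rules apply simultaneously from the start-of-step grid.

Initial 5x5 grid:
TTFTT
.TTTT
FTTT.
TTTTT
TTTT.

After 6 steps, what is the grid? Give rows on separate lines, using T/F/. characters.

Step 1: 5 trees catch fire, 2 burn out
  TF.FT
  .TFTT
  .FTT.
  FTTTT
  TTTT.
Step 2: 7 trees catch fire, 5 burn out
  F...F
  .F.FT
  ..FT.
  .FTTT
  FTTT.
Step 3: 4 trees catch fire, 7 burn out
  .....
  ....F
  ...F.
  ..FTT
  .FTT.
Step 4: 2 trees catch fire, 4 burn out
  .....
  .....
  .....
  ...FT
  ..FT.
Step 5: 2 trees catch fire, 2 burn out
  .....
  .....
  .....
  ....F
  ...F.
Step 6: 0 trees catch fire, 2 burn out
  .....
  .....
  .....
  .....
  .....

.....
.....
.....
.....
.....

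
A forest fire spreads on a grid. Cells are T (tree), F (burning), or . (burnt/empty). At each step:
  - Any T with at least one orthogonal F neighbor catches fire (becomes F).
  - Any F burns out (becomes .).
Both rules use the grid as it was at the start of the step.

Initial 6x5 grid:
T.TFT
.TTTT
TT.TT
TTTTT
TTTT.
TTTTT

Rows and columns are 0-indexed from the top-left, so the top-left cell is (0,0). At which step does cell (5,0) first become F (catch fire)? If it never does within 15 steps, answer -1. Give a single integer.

Step 1: cell (5,0)='T' (+3 fires, +1 burnt)
Step 2: cell (5,0)='T' (+3 fires, +3 burnt)
Step 3: cell (5,0)='T' (+3 fires, +3 burnt)
Step 4: cell (5,0)='T' (+4 fires, +3 burnt)
Step 5: cell (5,0)='T' (+4 fires, +4 burnt)
Step 6: cell (5,0)='T' (+4 fires, +4 burnt)
Step 7: cell (5,0)='T' (+2 fires, +4 burnt)
Step 8: cell (5,0)='F' (+1 fires, +2 burnt)
  -> target ignites at step 8
Step 9: cell (5,0)='.' (+0 fires, +1 burnt)
  fire out at step 9

8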